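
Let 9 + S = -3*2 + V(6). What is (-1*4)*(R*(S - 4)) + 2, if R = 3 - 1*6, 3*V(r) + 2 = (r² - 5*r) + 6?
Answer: -186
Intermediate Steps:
V(r) = 4/3 - 5*r/3 + r²/3 (V(r) = -⅔ + ((r² - 5*r) + 6)/3 = -⅔ + (6 + r² - 5*r)/3 = -⅔ + (2 - 5*r/3 + r²/3) = 4/3 - 5*r/3 + r²/3)
R = -3 (R = 3 - 6 = -3)
S = -35/3 (S = -9 + (-3*2 + (4/3 - 5/3*6 + (⅓)*6²)) = -9 + (-6 + (4/3 - 10 + (⅓)*36)) = -9 + (-6 + (4/3 - 10 + 12)) = -9 + (-6 + 10/3) = -9 - 8/3 = -35/3 ≈ -11.667)
(-1*4)*(R*(S - 4)) + 2 = (-1*4)*(-3*(-35/3 - 4)) + 2 = -(-12)*(-47)/3 + 2 = -4*47 + 2 = -188 + 2 = -186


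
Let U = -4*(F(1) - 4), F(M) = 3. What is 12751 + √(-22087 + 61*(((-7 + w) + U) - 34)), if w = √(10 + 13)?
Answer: 12751 + √(-24344 + 61*√23) ≈ 12751.0 + 155.09*I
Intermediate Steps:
w = √23 ≈ 4.7958
U = 4 (U = -4*(3 - 4) = -4*(-1) = 4)
12751 + √(-22087 + 61*(((-7 + w) + U) - 34)) = 12751 + √(-22087 + 61*(((-7 + √23) + 4) - 34)) = 12751 + √(-22087 + 61*((-3 + √23) - 34)) = 12751 + √(-22087 + 61*(-37 + √23)) = 12751 + √(-22087 + (-2257 + 61*√23)) = 12751 + √(-24344 + 61*√23)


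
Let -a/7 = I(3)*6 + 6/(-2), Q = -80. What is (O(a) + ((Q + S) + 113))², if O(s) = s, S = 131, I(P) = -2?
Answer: 72361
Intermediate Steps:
a = 105 (a = -7*(-2*6 + 6/(-2)) = -7*(-12 + 6*(-½)) = -7*(-12 - 3) = -7*(-15) = 105)
(O(a) + ((Q + S) + 113))² = (105 + ((-80 + 131) + 113))² = (105 + (51 + 113))² = (105 + 164)² = 269² = 72361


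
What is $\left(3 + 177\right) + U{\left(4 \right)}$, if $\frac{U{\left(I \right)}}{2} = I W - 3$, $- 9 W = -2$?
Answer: $\frac{1582}{9} \approx 175.78$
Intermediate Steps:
$W = \frac{2}{9}$ ($W = \left(- \frac{1}{9}\right) \left(-2\right) = \frac{2}{9} \approx 0.22222$)
$U{\left(I \right)} = -6 + \frac{4 I}{9}$ ($U{\left(I \right)} = 2 \left(I \frac{2}{9} - 3\right) = 2 \left(\frac{2 I}{9} - 3\right) = 2 \left(-3 + \frac{2 I}{9}\right) = -6 + \frac{4 I}{9}$)
$\left(3 + 177\right) + U{\left(4 \right)} = \left(3 + 177\right) + \left(-6 + \frac{4}{9} \cdot 4\right) = 180 + \left(-6 + \frac{16}{9}\right) = 180 - \frac{38}{9} = \frac{1582}{9}$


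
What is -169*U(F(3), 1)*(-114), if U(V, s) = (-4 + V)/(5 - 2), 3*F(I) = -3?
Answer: -32110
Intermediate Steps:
F(I) = -1 (F(I) = (⅓)*(-3) = -1)
U(V, s) = -4/3 + V/3 (U(V, s) = (-4 + V)/3 = (-4 + V)*(⅓) = -4/3 + V/3)
-169*U(F(3), 1)*(-114) = -169*(-4/3 + (⅓)*(-1))*(-114) = -169*(-4/3 - ⅓)*(-114) = -169*(-5/3)*(-114) = (845/3)*(-114) = -32110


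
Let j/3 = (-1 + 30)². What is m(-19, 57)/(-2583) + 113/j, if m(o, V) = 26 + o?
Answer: 13058/310329 ≈ 0.042078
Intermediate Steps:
j = 2523 (j = 3*(-1 + 30)² = 3*29² = 3*841 = 2523)
m(-19, 57)/(-2583) + 113/j = (26 - 19)/(-2583) + 113/2523 = 7*(-1/2583) + 113*(1/2523) = -1/369 + 113/2523 = 13058/310329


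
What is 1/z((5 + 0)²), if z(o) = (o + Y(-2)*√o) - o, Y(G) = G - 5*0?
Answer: -⅒ ≈ -0.10000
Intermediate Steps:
Y(G) = G (Y(G) = G + 0 = G)
z(o) = -2*√o (z(o) = (o - 2*√o) - o = -2*√o)
1/z((5 + 0)²) = 1/(-2*√((5 + 0)²)) = 1/(-2*√(5²)) = 1/(-2*√25) = 1/(-2*5) = 1/(-10) = -⅒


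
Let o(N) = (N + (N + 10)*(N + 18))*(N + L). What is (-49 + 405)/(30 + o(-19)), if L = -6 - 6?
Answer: 89/85 ≈ 1.0471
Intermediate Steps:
L = -12
o(N) = (-12 + N)*(N + (10 + N)*(18 + N)) (o(N) = (N + (N + 10)*(N + 18))*(N - 12) = (N + (10 + N)*(18 + N))*(-12 + N) = (-12 + N)*(N + (10 + N)*(18 + N)))
(-49 + 405)/(30 + o(-19)) = (-49 + 405)/(30 + (-2160 + (-19)**3 - 168*(-19) + 17*(-19)**2)) = 356/(30 + (-2160 - 6859 + 3192 + 17*361)) = 356/(30 + (-2160 - 6859 + 3192 + 6137)) = 356/(30 + 310) = 356/340 = 356*(1/340) = 89/85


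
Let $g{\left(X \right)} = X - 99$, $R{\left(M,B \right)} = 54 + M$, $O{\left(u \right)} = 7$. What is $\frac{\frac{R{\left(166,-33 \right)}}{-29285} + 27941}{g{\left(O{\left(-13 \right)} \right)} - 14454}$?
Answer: $- \frac{163650393}{85195922} \approx -1.9209$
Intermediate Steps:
$g{\left(X \right)} = -99 + X$
$\frac{\frac{R{\left(166,-33 \right)}}{-29285} + 27941}{g{\left(O{\left(-13 \right)} \right)} - 14454} = \frac{\frac{54 + 166}{-29285} + 27941}{\left(-99 + 7\right) - 14454} = \frac{220 \left(- \frac{1}{29285}\right) + 27941}{-92 - 14454} = \frac{- \frac{44}{5857} + 27941}{-14546} = \frac{163650393}{5857} \left(- \frac{1}{14546}\right) = - \frac{163650393}{85195922}$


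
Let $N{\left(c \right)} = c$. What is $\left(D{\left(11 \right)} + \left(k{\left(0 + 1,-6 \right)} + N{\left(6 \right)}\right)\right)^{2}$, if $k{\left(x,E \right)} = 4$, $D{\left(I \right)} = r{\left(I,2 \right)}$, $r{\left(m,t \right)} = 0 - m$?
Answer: $1$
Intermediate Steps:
$r{\left(m,t \right)} = - m$
$D{\left(I \right)} = - I$
$\left(D{\left(11 \right)} + \left(k{\left(0 + 1,-6 \right)} + N{\left(6 \right)}\right)\right)^{2} = \left(\left(-1\right) 11 + \left(4 + 6\right)\right)^{2} = \left(-11 + 10\right)^{2} = \left(-1\right)^{2} = 1$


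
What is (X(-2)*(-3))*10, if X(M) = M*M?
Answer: -120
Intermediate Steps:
X(M) = M²
(X(-2)*(-3))*10 = ((-2)²*(-3))*10 = (4*(-3))*10 = -12*10 = -120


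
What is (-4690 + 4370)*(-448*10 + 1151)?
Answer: 1065280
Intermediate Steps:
(-4690 + 4370)*(-448*10 + 1151) = -320*(-4480 + 1151) = -320*(-3329) = 1065280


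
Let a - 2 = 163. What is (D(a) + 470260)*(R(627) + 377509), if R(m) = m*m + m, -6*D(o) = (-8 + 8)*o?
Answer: 362695078900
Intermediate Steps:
a = 165 (a = 2 + 163 = 165)
D(o) = 0 (D(o) = -(-8 + 8)*o/6 = -0*o = -⅙*0 = 0)
R(m) = m + m² (R(m) = m² + m = m + m²)
(D(a) + 470260)*(R(627) + 377509) = (0 + 470260)*(627*(1 + 627) + 377509) = 470260*(627*628 + 377509) = 470260*(393756 + 377509) = 470260*771265 = 362695078900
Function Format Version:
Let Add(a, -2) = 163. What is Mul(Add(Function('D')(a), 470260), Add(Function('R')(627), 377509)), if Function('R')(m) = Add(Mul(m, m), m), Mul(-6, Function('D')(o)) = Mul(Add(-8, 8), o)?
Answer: 362695078900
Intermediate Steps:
a = 165 (a = Add(2, 163) = 165)
Function('D')(o) = 0 (Function('D')(o) = Mul(Rational(-1, 6), Mul(Add(-8, 8), o)) = Mul(Rational(-1, 6), Mul(0, o)) = Mul(Rational(-1, 6), 0) = 0)
Function('R')(m) = Add(m, Pow(m, 2)) (Function('R')(m) = Add(Pow(m, 2), m) = Add(m, Pow(m, 2)))
Mul(Add(Function('D')(a), 470260), Add(Function('R')(627), 377509)) = Mul(Add(0, 470260), Add(Mul(627, Add(1, 627)), 377509)) = Mul(470260, Add(Mul(627, 628), 377509)) = Mul(470260, Add(393756, 377509)) = Mul(470260, 771265) = 362695078900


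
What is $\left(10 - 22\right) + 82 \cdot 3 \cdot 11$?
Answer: $2694$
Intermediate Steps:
$\left(10 - 22\right) + 82 \cdot 3 \cdot 11 = -12 + 82 \cdot 33 = -12 + 2706 = 2694$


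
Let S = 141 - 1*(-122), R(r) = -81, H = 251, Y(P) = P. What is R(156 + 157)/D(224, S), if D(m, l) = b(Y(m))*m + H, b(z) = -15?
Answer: 81/3109 ≈ 0.026053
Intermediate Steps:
S = 263 (S = 141 + 122 = 263)
D(m, l) = 251 - 15*m (D(m, l) = -15*m + 251 = 251 - 15*m)
R(156 + 157)/D(224, S) = -81/(251 - 15*224) = -81/(251 - 3360) = -81/(-3109) = -81*(-1/3109) = 81/3109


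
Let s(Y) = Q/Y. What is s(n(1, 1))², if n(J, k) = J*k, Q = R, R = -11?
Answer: 121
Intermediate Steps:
Q = -11
s(Y) = -11/Y
s(n(1, 1))² = (-11/1)² = (-11*1)² = (-11)² = 121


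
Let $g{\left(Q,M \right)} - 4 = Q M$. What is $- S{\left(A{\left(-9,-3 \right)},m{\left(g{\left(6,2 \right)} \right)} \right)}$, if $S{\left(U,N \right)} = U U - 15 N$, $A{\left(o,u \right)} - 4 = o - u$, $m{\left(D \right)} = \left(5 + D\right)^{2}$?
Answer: $6611$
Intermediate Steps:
$g{\left(Q,M \right)} = 4 + M Q$ ($g{\left(Q,M \right)} = 4 + Q M = 4 + M Q$)
$A{\left(o,u \right)} = 4 + o - u$ ($A{\left(o,u \right)} = 4 + \left(o - u\right) = 4 + o - u$)
$S{\left(U,N \right)} = U^{2} - 15 N$
$- S{\left(A{\left(-9,-3 \right)},m{\left(g{\left(6,2 \right)} \right)} \right)} = - (\left(4 - 9 - -3\right)^{2} - 15 \left(5 + \left(4 + 2 \cdot 6\right)\right)^{2}) = - (\left(4 - 9 + 3\right)^{2} - 15 \left(5 + \left(4 + 12\right)\right)^{2}) = - (\left(-2\right)^{2} - 15 \left(5 + 16\right)^{2}) = - (4 - 15 \cdot 21^{2}) = - (4 - 6615) = \left(-1\right) \left(-6611\right) = 6611$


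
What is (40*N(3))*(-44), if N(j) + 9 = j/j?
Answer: 14080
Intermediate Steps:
N(j) = -8 (N(j) = -9 + j/j = -9 + 1 = -8)
(40*N(3))*(-44) = (40*(-8))*(-44) = -320*(-44) = 14080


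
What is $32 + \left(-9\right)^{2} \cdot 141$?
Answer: $11453$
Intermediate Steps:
$32 + \left(-9\right)^{2} \cdot 141 = 32 + 81 \cdot 141 = 32 + 11421 = 11453$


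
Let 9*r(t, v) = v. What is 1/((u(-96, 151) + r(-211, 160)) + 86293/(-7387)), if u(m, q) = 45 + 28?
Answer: 66483/5258542 ≈ 0.012643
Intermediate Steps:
r(t, v) = v/9
u(m, q) = 73
1/((u(-96, 151) + r(-211, 160)) + 86293/(-7387)) = 1/((73 + (⅑)*160) + 86293/(-7387)) = 1/((73 + 160/9) + 86293*(-1/7387)) = 1/(817/9 - 86293/7387) = 1/(5258542/66483) = 66483/5258542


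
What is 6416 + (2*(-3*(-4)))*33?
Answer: 7208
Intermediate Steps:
6416 + (2*(-3*(-4)))*33 = 6416 + (2*12)*33 = 6416 + 24*33 = 6416 + 792 = 7208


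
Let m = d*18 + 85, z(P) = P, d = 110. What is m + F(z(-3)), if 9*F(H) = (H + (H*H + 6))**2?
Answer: 2081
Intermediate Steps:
m = 2065 (m = 110*18 + 85 = 1980 + 85 = 2065)
F(H) = (6 + H + H**2)**2/9 (F(H) = (H + (H*H + 6))**2/9 = (H + (H**2 + 6))**2/9 = (H + (6 + H**2))**2/9 = (6 + H + H**2)**2/9)
m + F(z(-3)) = 2065 + (6 - 3 + (-3)**2)**2/9 = 2065 + (6 - 3 + 9)**2/9 = 2065 + (1/9)*12**2 = 2065 + (1/9)*144 = 2065 + 16 = 2081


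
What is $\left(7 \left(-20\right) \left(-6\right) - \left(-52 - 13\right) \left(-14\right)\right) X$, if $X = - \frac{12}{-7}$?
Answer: $-120$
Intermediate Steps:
$X = \frac{12}{7}$ ($X = \left(-12\right) \left(- \frac{1}{7}\right) = \frac{12}{7} \approx 1.7143$)
$\left(7 \left(-20\right) \left(-6\right) - \left(-52 - 13\right) \left(-14\right)\right) X = \left(7 \left(-20\right) \left(-6\right) - \left(-52 - 13\right) \left(-14\right)\right) \frac{12}{7} = \left(\left(-140\right) \left(-6\right) - \left(-65\right) \left(-14\right)\right) \frac{12}{7} = \left(840 - 910\right) \frac{12}{7} = \left(-70\right) \frac{12}{7} = -120$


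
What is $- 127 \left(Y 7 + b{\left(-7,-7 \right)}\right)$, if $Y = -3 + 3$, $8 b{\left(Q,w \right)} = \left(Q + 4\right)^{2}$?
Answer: $- \frac{1143}{8} \approx -142.88$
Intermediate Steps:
$b{\left(Q,w \right)} = \frac{\left(4 + Q\right)^{2}}{8}$ ($b{\left(Q,w \right)} = \frac{\left(Q + 4\right)^{2}}{8} = \frac{\left(4 + Q\right)^{2}}{8}$)
$Y = 0$
$- 127 \left(Y 7 + b{\left(-7,-7 \right)}\right) = - 127 \left(0 \cdot 7 + \frac{\left(4 - 7\right)^{2}}{8}\right) = - 127 \left(0 + \frac{\left(-3\right)^{2}}{8}\right) = - 127 \left(0 + \frac{1}{8} \cdot 9\right) = - 127 \left(0 + \frac{9}{8}\right) = \left(-127\right) \frac{9}{8} = - \frac{1143}{8}$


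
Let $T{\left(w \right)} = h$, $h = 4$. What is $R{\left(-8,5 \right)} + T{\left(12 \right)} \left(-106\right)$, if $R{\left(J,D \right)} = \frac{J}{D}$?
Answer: $- \frac{2128}{5} \approx -425.6$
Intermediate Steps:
$T{\left(w \right)} = 4$
$R{\left(-8,5 \right)} + T{\left(12 \right)} \left(-106\right) = - \frac{8}{5} + 4 \left(-106\right) = \left(-8\right) \frac{1}{5} - 424 = - \frac{8}{5} - 424 = - \frac{2128}{5}$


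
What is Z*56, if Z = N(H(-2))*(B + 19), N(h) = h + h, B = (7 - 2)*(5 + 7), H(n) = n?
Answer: -17696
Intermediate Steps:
B = 60 (B = 5*12 = 60)
N(h) = 2*h
Z = -316 (Z = (2*(-2))*(60 + 19) = -4*79 = -316)
Z*56 = -316*56 = -17696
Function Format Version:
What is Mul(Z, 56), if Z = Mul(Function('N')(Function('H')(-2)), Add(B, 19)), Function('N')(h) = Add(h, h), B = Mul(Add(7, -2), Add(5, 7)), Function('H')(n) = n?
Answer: -17696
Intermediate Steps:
B = 60 (B = Mul(5, 12) = 60)
Function('N')(h) = Mul(2, h)
Z = -316 (Z = Mul(Mul(2, -2), Add(60, 19)) = Mul(-4, 79) = -316)
Mul(Z, 56) = Mul(-316, 56) = -17696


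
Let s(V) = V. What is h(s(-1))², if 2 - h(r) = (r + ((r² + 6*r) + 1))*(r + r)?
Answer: 64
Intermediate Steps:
h(r) = 2 - 2*r*(1 + r² + 7*r) (h(r) = 2 - (r + ((r² + 6*r) + 1))*(r + r) = 2 - (r + (1 + r² + 6*r))*2*r = 2 - (1 + r² + 7*r)*2*r = 2 - 2*r*(1 + r² + 7*r))
h(s(-1))² = (2 - 14*(-1)² - 2*(-1) - 2*(-1)³)² = (2 - 14*1 + 2 - 2*(-1))² = (2 - 14 + 2 + 2)² = (-8)² = 64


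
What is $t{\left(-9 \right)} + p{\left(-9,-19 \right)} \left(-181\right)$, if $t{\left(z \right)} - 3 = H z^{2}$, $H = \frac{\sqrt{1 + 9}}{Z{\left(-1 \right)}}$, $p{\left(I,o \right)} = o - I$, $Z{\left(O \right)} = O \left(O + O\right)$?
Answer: $1813 + \frac{81 \sqrt{10}}{2} \approx 1941.1$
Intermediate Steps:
$Z{\left(O \right)} = 2 O^{2}$ ($Z{\left(O \right)} = O 2 O = 2 O^{2}$)
$H = \frac{\sqrt{10}}{2}$ ($H = \frac{\sqrt{1 + 9}}{2 \left(-1\right)^{2}} = \frac{\sqrt{10}}{2 \cdot 1} = \frac{\sqrt{10}}{2} \approx 1.5811$)
$t{\left(z \right)} = 3 + \frac{\sqrt{10} z^{2}}{2}$ ($t{\left(z \right)} = 3 + \frac{\sqrt{10}}{2} z^{2} = 3 + \frac{\sqrt{10} z^{2}}{2}$)
$t{\left(-9 \right)} + p{\left(-9,-19 \right)} \left(-181\right) = \left(3 + \frac{\sqrt{10} \left(-9\right)^{2}}{2}\right) + \left(-19 - -9\right) \left(-181\right) = \left(3 + \frac{1}{2} \sqrt{10} \cdot 81\right) + \left(-19 + 9\right) \left(-181\right) = \left(3 + \frac{81 \sqrt{10}}{2}\right) - -1810 = \left(3 + \frac{81 \sqrt{10}}{2}\right) + 1810 = 1813 + \frac{81 \sqrt{10}}{2}$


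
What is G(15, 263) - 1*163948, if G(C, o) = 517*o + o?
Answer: -27714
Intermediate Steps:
G(C, o) = 518*o
G(15, 263) - 1*163948 = 518*263 - 1*163948 = 136234 - 163948 = -27714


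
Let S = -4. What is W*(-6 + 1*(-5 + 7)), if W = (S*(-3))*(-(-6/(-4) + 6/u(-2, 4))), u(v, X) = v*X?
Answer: 36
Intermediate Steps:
u(v, X) = X*v
W = -9 (W = (-4*(-3))*(-(-6/(-4) + 6/((4*(-2))))) = 12*(-(-6*(-1/4) + 6/(-8))) = 12*(-(3/2 + 6*(-1/8))) = 12*(-(3/2 - 3/4)) = 12*(-1*3/4) = 12*(-3/4) = -9)
W*(-6 + 1*(-5 + 7)) = -9*(-6 + 1*(-5 + 7)) = -9*(-6 + 1*2) = -9*(-6 + 2) = -9*(-4) = 36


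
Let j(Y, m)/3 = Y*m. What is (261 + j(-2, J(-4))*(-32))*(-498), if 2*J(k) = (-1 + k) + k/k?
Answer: 61254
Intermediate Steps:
J(k) = k/2 (J(k) = ((-1 + k) + k/k)/2 = ((-1 + k) + 1)/2 = k/2)
j(Y, m) = 3*Y*m (j(Y, m) = 3*(Y*m) = 3*Y*m)
(261 + j(-2, J(-4))*(-32))*(-498) = (261 + (3*(-2)*((1/2)*(-4)))*(-32))*(-498) = (261 + (3*(-2)*(-2))*(-32))*(-498) = (261 + 12*(-32))*(-498) = (261 - 384)*(-498) = -123*(-498) = 61254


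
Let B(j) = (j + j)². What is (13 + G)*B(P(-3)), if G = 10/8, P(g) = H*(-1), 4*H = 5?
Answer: 1425/16 ≈ 89.063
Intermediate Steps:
H = 5/4 (H = (¼)*5 = 5/4 ≈ 1.2500)
P(g) = -5/4 (P(g) = (5/4)*(-1) = -5/4)
B(j) = 4*j² (B(j) = (2*j)² = 4*j²)
G = 5/4 (G = 10*(⅛) = 5/4 ≈ 1.2500)
(13 + G)*B(P(-3)) = (13 + 5/4)*(4*(-5/4)²) = 57*(4*(25/16))/4 = (57/4)*(25/4) = 1425/16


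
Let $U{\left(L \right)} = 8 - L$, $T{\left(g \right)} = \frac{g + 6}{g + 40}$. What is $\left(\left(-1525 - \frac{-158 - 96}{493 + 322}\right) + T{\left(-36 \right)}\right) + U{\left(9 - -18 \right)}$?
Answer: $- \frac{2528437}{1630} \approx -1551.2$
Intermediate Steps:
$T{\left(g \right)} = \frac{6 + g}{40 + g}$
$\left(\left(-1525 - \frac{-158 - 96}{493 + 322}\right) + T{\left(-36 \right)}\right) + U{\left(9 - -18 \right)} = \left(\left(-1525 - \frac{-158 - 96}{493 + 322}\right) + \frac{6 - 36}{40 - 36}\right) + \left(8 - \left(9 - -18\right)\right) = \left(\left(-1525 - - \frac{254}{815}\right) + \frac{1}{4} \left(-30\right)\right) + \left(8 - \left(9 + 18\right)\right) = \left(\left(-1525 - \left(-254\right) \frac{1}{815}\right) + \frac{1}{4} \left(-30\right)\right) + \left(8 - 27\right) = \left(\left(-1525 - - \frac{254}{815}\right) - \frac{15}{2}\right) + \left(8 - 27\right) = \left(\left(-1525 + \frac{254}{815}\right) - \frac{15}{2}\right) - 19 = \left(- \frac{1242621}{815} - \frac{15}{2}\right) - 19 = - \frac{2497467}{1630} - 19 = - \frac{2528437}{1630}$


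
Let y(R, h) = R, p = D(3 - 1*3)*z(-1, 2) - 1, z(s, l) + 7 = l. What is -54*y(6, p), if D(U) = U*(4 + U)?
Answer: -324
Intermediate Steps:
z(s, l) = -7 + l
p = -1 (p = ((3 - 1*3)*(4 + (3 - 1*3)))*(-7 + 2) - 1 = ((3 - 3)*(4 + (3 - 3)))*(-5) - 1 = (0*(4 + 0))*(-5) - 1 = (0*4)*(-5) - 1 = 0*(-5) - 1 = 0 - 1 = -1)
-54*y(6, p) = -54*6 = -324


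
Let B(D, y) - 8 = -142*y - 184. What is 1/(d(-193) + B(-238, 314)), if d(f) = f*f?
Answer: -1/7515 ≈ -0.00013307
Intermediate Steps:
B(D, y) = -176 - 142*y (B(D, y) = 8 + (-142*y - 184) = 8 + (-184 - 142*y) = -176 - 142*y)
d(f) = f**2
1/(d(-193) + B(-238, 314)) = 1/((-193)**2 + (-176 - 142*314)) = 1/(37249 + (-176 - 44588)) = 1/(37249 - 44764) = 1/(-7515) = -1/7515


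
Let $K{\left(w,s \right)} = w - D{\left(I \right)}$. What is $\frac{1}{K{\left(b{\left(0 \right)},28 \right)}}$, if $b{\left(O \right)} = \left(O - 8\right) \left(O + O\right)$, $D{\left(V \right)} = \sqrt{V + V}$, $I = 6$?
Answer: $- \frac{\sqrt{3}}{6} \approx -0.28868$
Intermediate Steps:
$D{\left(V \right)} = \sqrt{2} \sqrt{V}$ ($D{\left(V \right)} = \sqrt{2 V} = \sqrt{2} \sqrt{V}$)
$b{\left(O \right)} = 2 O \left(-8 + O\right)$ ($b{\left(O \right)} = \left(-8 + O\right) 2 O = 2 O \left(-8 + O\right)$)
$K{\left(w,s \right)} = w - 2 \sqrt{3}$ ($K{\left(w,s \right)} = w - \sqrt{2} \sqrt{6} = w - 2 \sqrt{3}$)
$\frac{1}{K{\left(b{\left(0 \right)},28 \right)}} = \frac{1}{2 \cdot 0 \left(-8 + 0\right) - 2 \sqrt{3}} = \frac{1}{2 \cdot 0 \left(-8\right) - 2 \sqrt{3}} = \frac{1}{0 - 2 \sqrt{3}} = \frac{1}{\left(-2\right) \sqrt{3}} = - \frac{\sqrt{3}}{6}$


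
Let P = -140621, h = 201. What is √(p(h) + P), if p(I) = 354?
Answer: I*√140267 ≈ 374.52*I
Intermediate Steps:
√(p(h) + P) = √(354 - 140621) = √(-140267) = I*√140267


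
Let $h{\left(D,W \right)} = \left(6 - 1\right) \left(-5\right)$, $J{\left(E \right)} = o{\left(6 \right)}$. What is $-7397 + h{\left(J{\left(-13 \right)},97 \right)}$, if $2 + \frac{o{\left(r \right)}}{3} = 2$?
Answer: $-7422$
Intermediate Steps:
$o{\left(r \right)} = 0$ ($o{\left(r \right)} = -6 + 3 \cdot 2 = -6 + 6 = 0$)
$J{\left(E \right)} = 0$
$h{\left(D,W \right)} = -25$ ($h{\left(D,W \right)} = 5 \left(-5\right) = -25$)
$-7397 + h{\left(J{\left(-13 \right)},97 \right)} = -7397 - 25 = -7422$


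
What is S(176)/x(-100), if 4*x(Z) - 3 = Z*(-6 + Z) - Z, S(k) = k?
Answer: 64/973 ≈ 0.065776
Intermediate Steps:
x(Z) = 3/4 - Z/4 + Z*(-6 + Z)/4 (x(Z) = 3/4 + (Z*(-6 + Z) - Z)/4 = 3/4 + (-Z + Z*(-6 + Z))/4 = 3/4 + (-Z/4 + Z*(-6 + Z)/4) = 3/4 - Z/4 + Z*(-6 + Z)/4)
S(176)/x(-100) = 176/(3/4 - 7/4*(-100) + (1/4)*(-100)**2) = 176/(3/4 + 175 + (1/4)*10000) = 176/(3/4 + 175 + 2500) = 176/(10703/4) = 176*(4/10703) = 64/973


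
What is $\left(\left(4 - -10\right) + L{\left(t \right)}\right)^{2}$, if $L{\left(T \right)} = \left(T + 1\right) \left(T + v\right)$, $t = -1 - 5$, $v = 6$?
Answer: $196$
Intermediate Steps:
$t = -6$
$L{\left(T \right)} = \left(1 + T\right) \left(6 + T\right)$ ($L{\left(T \right)} = \left(T + 1\right) \left(T + 6\right) = \left(1 + T\right) \left(6 + T\right)$)
$\left(\left(4 - -10\right) + L{\left(t \right)}\right)^{2} = \left(\left(4 - -10\right) + \left(6 + \left(-6\right)^{2} + 7 \left(-6\right)\right)\right)^{2} = \left(\left(4 + 10\right) + \left(6 + 36 - 42\right)\right)^{2} = \left(14 + 0\right)^{2} = 14^{2} = 196$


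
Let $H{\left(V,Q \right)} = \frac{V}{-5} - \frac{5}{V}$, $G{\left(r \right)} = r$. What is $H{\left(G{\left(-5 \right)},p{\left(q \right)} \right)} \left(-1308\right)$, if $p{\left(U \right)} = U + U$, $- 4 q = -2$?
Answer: $-2616$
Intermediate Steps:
$q = \frac{1}{2}$ ($q = \left(- \frac{1}{4}\right) \left(-2\right) = \frac{1}{2} \approx 0.5$)
$p{\left(U \right)} = 2 U$
$H{\left(V,Q \right)} = - \frac{5}{V} - \frac{V}{5}$ ($H{\left(V,Q \right)} = V \left(- \frac{1}{5}\right) - \frac{5}{V} = - \frac{V}{5} - \frac{5}{V} = - \frac{5}{V} - \frac{V}{5}$)
$H{\left(G{\left(-5 \right)},p{\left(q \right)} \right)} \left(-1308\right) = \left(- \frac{5}{-5} - -1\right) \left(-1308\right) = \left(\left(-5\right) \left(- \frac{1}{5}\right) + 1\right) \left(-1308\right) = \left(1 + 1\right) \left(-1308\right) = 2 \left(-1308\right) = -2616$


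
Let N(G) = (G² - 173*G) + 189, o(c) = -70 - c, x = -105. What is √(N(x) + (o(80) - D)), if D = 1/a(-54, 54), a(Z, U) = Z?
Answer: √9470202/18 ≈ 170.96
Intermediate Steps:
N(G) = 189 + G² - 173*G
D = -1/54 (D = 1/(-54) = -1/54 ≈ -0.018519)
√(N(x) + (o(80) - D)) = √((189 + (-105)² - 173*(-105)) + ((-70 - 1*80) - 1*(-1/54))) = √((189 + 11025 + 18165) + ((-70 - 80) + 1/54)) = √(29379 + (-150 + 1/54)) = √(29379 - 8099/54) = √(1578367/54) = √9470202/18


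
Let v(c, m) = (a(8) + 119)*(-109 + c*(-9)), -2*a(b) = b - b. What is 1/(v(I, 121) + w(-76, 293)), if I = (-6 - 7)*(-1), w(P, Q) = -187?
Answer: -1/27081 ≈ -3.6926e-5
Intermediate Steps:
a(b) = 0 (a(b) = -(b - b)/2 = -½*0 = 0)
I = 13 (I = -13*(-1) = 13)
v(c, m) = -12971 - 1071*c (v(c, m) = (0 + 119)*(-109 + c*(-9)) = 119*(-109 - 9*c) = -12971 - 1071*c)
1/(v(I, 121) + w(-76, 293)) = 1/((-12971 - 1071*13) - 187) = 1/((-12971 - 13923) - 187) = 1/(-26894 - 187) = 1/(-27081) = -1/27081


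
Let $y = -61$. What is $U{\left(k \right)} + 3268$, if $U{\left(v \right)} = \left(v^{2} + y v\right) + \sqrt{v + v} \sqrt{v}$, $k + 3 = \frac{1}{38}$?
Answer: $\frac{4993695}{1444} - \frac{113 \sqrt{2}}{38} \approx 3454.0$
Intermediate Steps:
$k = - \frac{113}{38}$ ($k = -3 + \frac{1}{38} = - \frac{113}{38} \approx -2.9737$)
$U{\left(v \right)} = v^{2} - 61 v + v \sqrt{2}$ ($U{\left(v \right)} = \left(v^{2} - 61 v\right) + \sqrt{v + v} \sqrt{v} = \left(v^{2} - 61 v\right) + \sqrt{2 v} \sqrt{v} = \left(v^{2} - 61 v\right) + \sqrt{2} \sqrt{v} \sqrt{v} = \left(v^{2} - 61 v\right) + v \sqrt{2} = v^{2} - 61 v + v \sqrt{2}$)
$U{\left(k \right)} + 3268 = - \frac{113 \left(-61 - \frac{113}{38} + \sqrt{2}\right)}{38} + 3268 = - \frac{113 \left(- \frac{2431}{38} + \sqrt{2}\right)}{38} + 3268 = \left(\frac{274703}{1444} - \frac{113 \sqrt{2}}{38}\right) + 3268 = \frac{4993695}{1444} - \frac{113 \sqrt{2}}{38}$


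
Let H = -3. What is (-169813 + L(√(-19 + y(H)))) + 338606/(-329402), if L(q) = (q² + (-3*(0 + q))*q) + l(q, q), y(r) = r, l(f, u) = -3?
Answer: -27961787475/164701 ≈ -1.6977e+5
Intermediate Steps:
L(q) = -3 - 2*q² (L(q) = (q² + (-3*(0 + q))*q) - 3 = (q² + (-3*q)*q) - 3 = (q² - 3*q²) - 3 = -2*q² - 3 = -3 - 2*q²)
(-169813 + L(√(-19 + y(H)))) + 338606/(-329402) = (-169813 + (-3 - 2*(√(-19 - 3))²)) + 338606/(-329402) = (-169813 + (-3 - 2*(√(-22))²)) + 338606*(-1/329402) = (-169813 + (-3 - 2*(I*√22)²)) - 169303/164701 = (-169813 + (-3 - 2*(-22))) - 169303/164701 = (-169813 + (-3 + 44)) - 169303/164701 = (-169813 + 41) - 169303/164701 = -169772 - 169303/164701 = -27961787475/164701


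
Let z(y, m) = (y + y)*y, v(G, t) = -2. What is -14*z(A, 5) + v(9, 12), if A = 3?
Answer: -254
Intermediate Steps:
z(y, m) = 2*y² (z(y, m) = (2*y)*y = 2*y²)
-14*z(A, 5) + v(9, 12) = -28*3² - 2 = -28*9 - 2 = -14*18 - 2 = -252 - 2 = -254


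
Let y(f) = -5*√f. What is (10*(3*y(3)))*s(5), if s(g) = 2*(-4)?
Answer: 1200*√3 ≈ 2078.5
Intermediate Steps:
s(g) = -8
(10*(3*y(3)))*s(5) = (10*(3*(-5*√3)))*(-8) = (10*(-15*√3))*(-8) = -150*√3*(-8) = 1200*√3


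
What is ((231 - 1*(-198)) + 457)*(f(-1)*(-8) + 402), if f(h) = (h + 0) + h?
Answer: 370348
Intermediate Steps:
f(h) = 2*h (f(h) = h + h = 2*h)
((231 - 1*(-198)) + 457)*(f(-1)*(-8) + 402) = ((231 - 1*(-198)) + 457)*((2*(-1))*(-8) + 402) = ((231 + 198) + 457)*(-2*(-8) + 402) = (429 + 457)*(16 + 402) = 886*418 = 370348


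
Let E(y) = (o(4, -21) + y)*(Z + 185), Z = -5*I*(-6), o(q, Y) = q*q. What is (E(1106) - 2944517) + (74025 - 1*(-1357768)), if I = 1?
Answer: -1271494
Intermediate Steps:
o(q, Y) = q²
Z = 30 (Z = -5*1*(-6) = -5*(-6) = 30)
E(y) = 3440 + 215*y (E(y) = (4² + y)*(30 + 185) = (16 + y)*215 = 3440 + 215*y)
(E(1106) - 2944517) + (74025 - 1*(-1357768)) = ((3440 + 215*1106) - 2944517) + (74025 - 1*(-1357768)) = ((3440 + 237790) - 2944517) + (74025 + 1357768) = (241230 - 2944517) + 1431793 = -2703287 + 1431793 = -1271494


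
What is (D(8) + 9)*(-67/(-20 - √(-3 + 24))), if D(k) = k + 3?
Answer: 26800/379 - 1340*√21/379 ≈ 54.510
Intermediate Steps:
D(k) = 3 + k
(D(8) + 9)*(-67/(-20 - √(-3 + 24))) = ((3 + 8) + 9)*(-67/(-20 - √(-3 + 24))) = (11 + 9)*(-67/(-20 - √21)) = 20*(-67/(-20 - √21)) = -1340/(-20 - √21)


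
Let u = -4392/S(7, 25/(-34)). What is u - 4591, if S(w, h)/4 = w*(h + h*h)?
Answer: -662393/175 ≈ -3785.1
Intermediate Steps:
S(w, h) = 4*w*(h + h²) (S(w, h) = 4*(w*(h + h*h)) = 4*(w*(h + h²)) = 4*w*(h + h²))
u = 141032/175 (u = -4392*(-17/(350*(1 + 25/(-34)))) = -4392*(-17/(350*(1 + 25*(-1/34)))) = -4392*(-17/(350*(1 - 25/34))) = -4392/(4*(-25/34)*7*(9/34)) = -4392/(-1575/289) = -4392*(-289/1575) = 141032/175 ≈ 805.90)
u - 4591 = 141032/175 - 4591 = -662393/175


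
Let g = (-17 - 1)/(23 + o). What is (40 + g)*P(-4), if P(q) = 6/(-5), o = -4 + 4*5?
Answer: -3084/65 ≈ -47.446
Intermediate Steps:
o = 16 (o = -4 + 20 = 16)
P(q) = -6/5 (P(q) = 6*(-⅕) = -6/5)
g = -6/13 (g = (-17 - 1)/(23 + 16) = -18/39 = -18*1/39 = -6/13 ≈ -0.46154)
(40 + g)*P(-4) = (40 - 6/13)*(-6/5) = (514/13)*(-6/5) = -3084/65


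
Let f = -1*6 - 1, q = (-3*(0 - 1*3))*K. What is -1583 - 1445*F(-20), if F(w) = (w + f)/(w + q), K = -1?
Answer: -84922/29 ≈ -2928.3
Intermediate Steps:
q = -9 (q = -3*(0 - 1*3)*(-1) = -3*(0 - 3)*(-1) = -3*(-3)*(-1) = 9*(-1) = -9)
f = -7 (f = -6 - 1 = -7)
F(w) = (-7 + w)/(-9 + w) (F(w) = (w - 7)/(w - 9) = (-7 + w)/(-9 + w))
-1583 - 1445*F(-20) = -1583 - 1445*(-7 - 20)/(-9 - 20) = -1583 - 1445*(-27)/(-29) = -1583 - (-1445)*(-27)/29 = -1583 - 1445*27/29 = -1583 - 39015/29 = -84922/29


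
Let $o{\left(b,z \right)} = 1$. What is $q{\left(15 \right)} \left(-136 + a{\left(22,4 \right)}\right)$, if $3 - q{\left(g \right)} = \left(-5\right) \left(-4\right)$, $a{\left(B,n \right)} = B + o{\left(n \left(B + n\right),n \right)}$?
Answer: $1921$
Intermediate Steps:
$a{\left(B,n \right)} = 1 + B$ ($a{\left(B,n \right)} = B + 1 = 1 + B$)
$q{\left(g \right)} = -17$ ($q{\left(g \right)} = 3 - \left(-5\right) \left(-4\right) = 3 - 20 = -17$)
$q{\left(15 \right)} \left(-136 + a{\left(22,4 \right)}\right) = - 17 \left(-136 + \left(1 + 22\right)\right) = - 17 \left(-136 + 23\right) = \left(-17\right) \left(-113\right) = 1921$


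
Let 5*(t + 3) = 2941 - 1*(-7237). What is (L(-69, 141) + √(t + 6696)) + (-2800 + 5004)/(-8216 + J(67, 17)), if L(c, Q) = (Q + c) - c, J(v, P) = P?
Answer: 1153855/8199 + √218215/5 ≈ 234.16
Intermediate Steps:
t = 10163/5 (t = -3 + (2941 - 1*(-7237))/5 = -3 + (2941 + 7237)/5 = -3 + (⅕)*10178 = -3 + 10178/5 = 10163/5 ≈ 2032.6)
L(c, Q) = Q
(L(-69, 141) + √(t + 6696)) + (-2800 + 5004)/(-8216 + J(67, 17)) = (141 + √(10163/5 + 6696)) + (-2800 + 5004)/(-8216 + 17) = (141 + √(43643/5)) + 2204/(-8199) = (141 + √218215/5) + 2204*(-1/8199) = (141 + √218215/5) - 2204/8199 = 1153855/8199 + √218215/5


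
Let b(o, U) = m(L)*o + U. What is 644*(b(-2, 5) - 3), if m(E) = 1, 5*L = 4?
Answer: 0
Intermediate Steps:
L = ⅘ (L = (⅕)*4 = ⅘ ≈ 0.80000)
b(o, U) = U + o (b(o, U) = 1*o + U = o + U = U + o)
644*(b(-2, 5) - 3) = 644*((5 - 2) - 3) = 644*(3 - 3) = 644*0 = 0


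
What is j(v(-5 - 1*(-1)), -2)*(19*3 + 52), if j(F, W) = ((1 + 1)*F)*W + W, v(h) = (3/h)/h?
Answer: -1199/4 ≈ -299.75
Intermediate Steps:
v(h) = 3/h**2
j(F, W) = W + 2*F*W (j(F, W) = (2*F)*W + W = 2*F*W + W = W + 2*F*W)
j(v(-5 - 1*(-1)), -2)*(19*3 + 52) = (-2*(1 + 2*(3/(-5 - 1*(-1))**2)))*(19*3 + 52) = (-2*(1 + 2*(3/(-5 + 1)**2)))*(57 + 52) = -2*(1 + 2*(3/(-4)**2))*109 = -2*(1 + 2*(3*(1/16)))*109 = -2*(1 + 2*(3/16))*109 = -2*(1 + 3/8)*109 = -2*11/8*109 = -11/4*109 = -1199/4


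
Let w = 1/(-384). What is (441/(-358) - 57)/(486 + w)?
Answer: -4002624/33405517 ≈ -0.11982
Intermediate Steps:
w = -1/384 ≈ -0.0026042
(441/(-358) - 57)/(486 + w) = (441/(-358) - 57)/(486 - 1/384) = (441*(-1/358) - 57)/(186623/384) = (-441/358 - 57)*(384/186623) = -20847/358*384/186623 = -4002624/33405517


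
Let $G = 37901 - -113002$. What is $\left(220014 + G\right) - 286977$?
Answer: $83940$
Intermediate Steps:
$G = 150903$ ($G = 37901 + 113002 = 150903$)
$\left(220014 + G\right) - 286977 = \left(220014 + 150903\right) - 286977 = 370917 - 286977 = 83940$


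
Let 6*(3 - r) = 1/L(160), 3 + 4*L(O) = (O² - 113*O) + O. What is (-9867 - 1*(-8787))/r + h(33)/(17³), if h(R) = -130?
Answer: -122212389070/339444083 ≈ -360.04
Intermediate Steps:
L(O) = -¾ - 28*O + O²/4 (L(O) = -¾ + ((O² - 113*O) + O)/4 = -¾ + (O² - 112*O)/4 = -¾ + (-28*O + O²/4) = -¾ - 28*O + O²/4)
r = 69091/23031 (r = 3 - 1/(6*(-¾ - 28*160 + (¼)*160²)) = 3 - 1/(6*(-¾ - 4480 + (¼)*25600)) = 3 - 1/(6*(-¾ - 4480 + 6400)) = 3 - 1/(6*7677/4) = 3 - ⅙*4/7677 = 3 - 2/23031 = 69091/23031 ≈ 2.9999)
(-9867 - 1*(-8787))/r + h(33)/(17³) = (-9867 - 1*(-8787))/(69091/23031) - 130/(17³) = (-9867 + 8787)*(23031/69091) - 130/4913 = -1080*23031/69091 - 130*1/4913 = -24873480/69091 - 130/4913 = -122212389070/339444083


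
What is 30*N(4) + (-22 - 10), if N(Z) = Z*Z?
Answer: 448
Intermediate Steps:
N(Z) = Z²
30*N(4) + (-22 - 10) = 30*4² + (-22 - 10) = 30*16 - 32 = 480 - 32 = 448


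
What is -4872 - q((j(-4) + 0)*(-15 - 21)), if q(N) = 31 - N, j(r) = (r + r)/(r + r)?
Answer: -4939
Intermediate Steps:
j(r) = 1 (j(r) = (2*r)/((2*r)) = (2*r)*(1/(2*r)) = 1)
-4872 - q((j(-4) + 0)*(-15 - 21)) = -4872 - (31 - (1 + 0)*(-15 - 21)) = -4872 - (31 - (-36)) = -4872 - (31 - 1*(-36)) = -4872 - (31 + 36) = -4872 - 1*67 = -4872 - 67 = -4939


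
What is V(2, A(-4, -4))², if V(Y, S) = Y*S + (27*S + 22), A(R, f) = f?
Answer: 8836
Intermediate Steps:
V(Y, S) = 22 + 27*S + S*Y (V(Y, S) = S*Y + (22 + 27*S) = 22 + 27*S + S*Y)
V(2, A(-4, -4))² = (22 + 27*(-4) - 4*2)² = (22 - 108 - 8)² = (-94)² = 8836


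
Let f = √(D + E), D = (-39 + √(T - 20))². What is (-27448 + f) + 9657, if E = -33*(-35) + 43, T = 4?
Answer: -17791 + √(2703 - 312*I) ≈ -17739.0 - 2.9956*I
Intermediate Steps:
E = 1198 (E = 1155 + 43 = 1198)
D = (-39 + 4*I)² (D = (-39 + √(4 - 20))² = (-39 + √(-16))² = (-39 + 4*I)² ≈ 1505.0 - 312.0*I)
f = √(2703 - 312*I) (f = √((1505 - 312*I) + 1198) = √(2703 - 312*I) ≈ 52.077 - 2.9956*I)
(-27448 + f) + 9657 = (-27448 + √(2703 - 312*I)) + 9657 = -17791 + √(2703 - 312*I)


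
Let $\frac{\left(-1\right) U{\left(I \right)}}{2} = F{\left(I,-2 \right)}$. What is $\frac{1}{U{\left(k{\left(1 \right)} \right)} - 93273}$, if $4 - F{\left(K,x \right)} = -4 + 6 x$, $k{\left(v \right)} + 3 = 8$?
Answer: $- \frac{1}{93313} \approx -1.0717 \cdot 10^{-5}$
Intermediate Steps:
$k{\left(v \right)} = 5$ ($k{\left(v \right)} = -3 + 8 = 5$)
$F{\left(K,x \right)} = 8 - 6 x$ ($F{\left(K,x \right)} = 4 - \left(-4 + 6 x\right) = 8 - 6 x$)
$U{\left(I \right)} = -40$ ($U{\left(I \right)} = - 2 \left(8 - -12\right) = - 2 \left(8 + 12\right) = \left(-2\right) 20 = -40$)
$\frac{1}{U{\left(k{\left(1 \right)} \right)} - 93273} = \frac{1}{-40 - 93273} = \frac{1}{-93313} = - \frac{1}{93313}$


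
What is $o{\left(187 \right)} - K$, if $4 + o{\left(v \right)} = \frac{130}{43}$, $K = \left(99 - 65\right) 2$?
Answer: $- \frac{2966}{43} \approx -68.977$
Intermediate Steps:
$K = 68$ ($K = 34 \cdot 2 = 68$)
$o{\left(v \right)} = - \frac{42}{43}$ ($o{\left(v \right)} = -4 + \frac{130}{43} = - \frac{42}{43}$)
$o{\left(187 \right)} - K = - \frac{42}{43} - 68 = - \frac{2966}{43}$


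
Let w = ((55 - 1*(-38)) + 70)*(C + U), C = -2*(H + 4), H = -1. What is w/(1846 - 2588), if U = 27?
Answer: -489/106 ≈ -4.6132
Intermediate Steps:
C = -6 (C = -2*(-1 + 4) = -2*3 = -6)
w = 3423 (w = ((55 - 1*(-38)) + 70)*(-6 + 27) = ((55 + 38) + 70)*21 = (93 + 70)*21 = 163*21 = 3423)
w/(1846 - 2588) = 3423/(1846 - 2588) = 3423/(-742) = 3423*(-1/742) = -489/106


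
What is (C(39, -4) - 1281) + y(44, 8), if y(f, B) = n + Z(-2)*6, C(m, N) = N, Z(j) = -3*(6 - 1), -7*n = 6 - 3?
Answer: -9628/7 ≈ -1375.4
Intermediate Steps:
n = -3/7 (n = -(6 - 3)/7 = -⅐*3 = -3/7 ≈ -0.42857)
Z(j) = -15 (Z(j) = -3*5 = -15)
y(f, B) = -633/7 (y(f, B) = -3/7 - 15*6 = -3/7 - 90 = -633/7)
(C(39, -4) - 1281) + y(44, 8) = (-4 - 1281) - 633/7 = -1285 - 633/7 = -9628/7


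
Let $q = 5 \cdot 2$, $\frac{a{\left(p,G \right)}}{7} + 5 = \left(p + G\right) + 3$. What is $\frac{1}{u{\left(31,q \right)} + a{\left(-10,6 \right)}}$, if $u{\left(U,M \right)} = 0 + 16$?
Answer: $- \frac{1}{26} \approx -0.038462$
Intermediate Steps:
$a{\left(p,G \right)} = -14 + 7 G + 7 p$ ($a{\left(p,G \right)} = -35 + 7 \left(\left(p + G\right) + 3\right) = -35 + 7 \left(\left(G + p\right) + 3\right) = -35 + 7 \left(3 + G + p\right) = -35 + \left(21 + 7 G + 7 p\right) = -14 + 7 G + 7 p$)
$q = 10$
$u{\left(U,M \right)} = 16$
$\frac{1}{u{\left(31,q \right)} + a{\left(-10,6 \right)}} = \frac{1}{16 + \left(-14 + 7 \cdot 6 + 7 \left(-10\right)\right)} = \frac{1}{16 - 42} = \frac{1}{-26} = - \frac{1}{26}$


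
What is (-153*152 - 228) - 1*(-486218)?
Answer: 462734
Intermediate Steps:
(-153*152 - 228) - 1*(-486218) = (-23256 - 228) + 486218 = -23484 + 486218 = 462734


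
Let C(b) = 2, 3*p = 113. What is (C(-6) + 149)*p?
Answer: 17063/3 ≈ 5687.7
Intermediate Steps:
p = 113/3 (p = (⅓)*113 = 113/3 ≈ 37.667)
(C(-6) + 149)*p = (2 + 149)*(113/3) = 151*(113/3) = 17063/3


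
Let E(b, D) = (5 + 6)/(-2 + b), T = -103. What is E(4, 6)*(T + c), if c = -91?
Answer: -1067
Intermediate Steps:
E(b, D) = 11/(-2 + b)
E(4, 6)*(T + c) = (11/(-2 + 4))*(-103 - 91) = (11/2)*(-194) = -1067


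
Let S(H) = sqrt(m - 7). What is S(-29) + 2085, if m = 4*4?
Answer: 2088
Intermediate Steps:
m = 16
S(H) = 3 (S(H) = sqrt(16 - 7) = sqrt(9) = 3)
S(-29) + 2085 = 3 + 2085 = 2088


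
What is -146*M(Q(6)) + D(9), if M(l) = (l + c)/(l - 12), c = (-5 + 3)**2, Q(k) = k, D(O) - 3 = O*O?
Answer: 982/3 ≈ 327.33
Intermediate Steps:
D(O) = 3 + O**2 (D(O) = 3 + O*O = 3 + O**2)
c = 4 (c = (-2)**2 = 4)
M(l) = (4 + l)/(-12 + l) (M(l) = (l + 4)/(l - 12) = (4 + l)/(-12 + l))
-146*M(Q(6)) + D(9) = -146*(4 + 6)/(-12 + 6) + (3 + 9**2) = -146*10/(-6) + (3 + 81) = -(-73)*10/3 + 84 = -146*(-5/3) + 84 = 730/3 + 84 = 982/3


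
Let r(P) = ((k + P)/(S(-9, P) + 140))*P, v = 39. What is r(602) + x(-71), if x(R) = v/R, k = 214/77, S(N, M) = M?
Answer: 142012945/289751 ≈ 490.12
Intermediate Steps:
k = 214/77 (k = 214*(1/77) = 214/77 ≈ 2.7792)
x(R) = 39/R
r(P) = P*(214/77 + P)/(140 + P) (r(P) = ((214/77 + P)/(P + 140))*P = ((214/77 + P)/(140 + P))*P = P*(214/77 + P)/(140 + P))
r(602) + x(-71) = (1/77)*602*(214 + 77*602)/(140 + 602) + 39/(-71) = (1/77)*602*(214 + 46354)/742 + 39*(-1/71) = (1/77)*602*(1/742)*46568 - 39/71 = 2002424/4081 - 39/71 = 142012945/289751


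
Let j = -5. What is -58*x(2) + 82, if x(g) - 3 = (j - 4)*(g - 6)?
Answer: -2180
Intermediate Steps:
x(g) = 57 - 9*g (x(g) = 3 + (-5 - 4)*(g - 6) = 3 - 9*(-6 + g) = 3 + (54 - 9*g) = 57 - 9*g)
-58*x(2) + 82 = -58*(57 - 9*2) + 82 = -58*(57 - 18) + 82 = -58*39 + 82 = -2262 + 82 = -2180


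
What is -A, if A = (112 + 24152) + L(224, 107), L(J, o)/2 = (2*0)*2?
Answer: -24264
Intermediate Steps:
L(J, o) = 0 (L(J, o) = 2*((2*0)*2) = 2*(0*2) = 2*0 = 0)
A = 24264 (A = (112 + 24152) + 0 = 24264 + 0 = 24264)
-A = -1*24264 = -24264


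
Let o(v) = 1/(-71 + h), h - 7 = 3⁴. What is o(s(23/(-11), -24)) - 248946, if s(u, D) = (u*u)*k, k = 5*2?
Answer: -4232081/17 ≈ -2.4895e+5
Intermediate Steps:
h = 88 (h = 7 + 3⁴ = 7 + 81 = 88)
k = 10
s(u, D) = 10*u² (s(u, D) = (u*u)*10 = u²*10 = 10*u²)
o(v) = 1/17 (o(v) = 1/(-71 + 88) = 1/17)
o(s(23/(-11), -24)) - 248946 = 1/17 - 248946 = -4232081/17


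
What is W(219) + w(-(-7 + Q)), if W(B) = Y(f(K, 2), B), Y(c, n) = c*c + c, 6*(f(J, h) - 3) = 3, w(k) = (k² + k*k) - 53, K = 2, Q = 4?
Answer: -77/4 ≈ -19.250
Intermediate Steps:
w(k) = -53 + 2*k² (w(k) = (k² + k²) - 53 = 2*k² - 53 = -53 + 2*k²)
f(J, h) = 7/2 (f(J, h) = 3 + (⅙)*3 = 3 + ½ = 7/2)
Y(c, n) = c + c² (Y(c, n) = c² + c = c + c²)
W(B) = 63/4 (W(B) = 7*(1 + 7/2)/2 = (7/2)*(9/2) = 63/4)
W(219) + w(-(-7 + Q)) = 63/4 + (-53 + 2*(-(-7 + 4))²) = 63/4 + (-53 + 2*(-1*(-3))²) = 63/4 + (-53 + 2*3²) = 63/4 + (-53 + 2*9) = 63/4 + (-53 + 18) = 63/4 - 35 = -77/4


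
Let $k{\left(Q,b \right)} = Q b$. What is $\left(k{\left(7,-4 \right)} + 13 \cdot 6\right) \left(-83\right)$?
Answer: $-4150$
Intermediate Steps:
$\left(k{\left(7,-4 \right)} + 13 \cdot 6\right) \left(-83\right) = \left(7 \left(-4\right) + 13 \cdot 6\right) \left(-83\right) = \left(-28 + 78\right) \left(-83\right) = 50 \left(-83\right) = -4150$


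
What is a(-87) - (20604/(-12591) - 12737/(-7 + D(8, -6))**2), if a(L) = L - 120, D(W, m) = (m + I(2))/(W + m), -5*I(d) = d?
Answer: -301800262/3638799 ≈ -82.940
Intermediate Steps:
I(d) = -d/5
D(W, m) = (-2/5 + m)/(W + m) (D(W, m) = (m - 1/5*2)/(W + m) = (m - 2/5)/(W + m) = (-2/5 + m)/(W + m))
a(L) = -120 + L
a(-87) - (20604/(-12591) - 12737/(-7 + D(8, -6))**2) = (-120 - 87) - (20604/(-12591) - 12737/(-7 + (-2/5 - 6)/(8 - 6))**2) = -207 - (20604*(-1/12591) - 12737/(-7 - 32/5/2)**2) = -207 - (-6868/4197 - 12737/(-7 + (1/2)*(-32/5))**2) = -207 - (-6868/4197 - 12737/(-7 - 16/5)**2) = -207 - (-6868/4197 - 12737/((-51/5)**2)) = -207 - (-6868/4197 - 12737/2601/25) = -207 - (-6868/4197 - 12737*25/2601) = -207 - (-6868/4197 - 318425/2601) = -207 - 1*(-451431131/3638799) = -207 + 451431131/3638799 = -301800262/3638799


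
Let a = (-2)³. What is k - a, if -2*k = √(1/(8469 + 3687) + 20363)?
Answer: 8 - √752251659531/12156 ≈ -63.349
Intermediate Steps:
a = -8
k = -√752251659531/12156 (k = -√(1/(8469 + 3687) + 20363)/2 = -√(1/12156 + 20363)/2 = -√752251659531/12156 ≈ -71.349)
k - a = -√752251659531/12156 - 1*(-8) = -√752251659531/12156 + 8 = 8 - √752251659531/12156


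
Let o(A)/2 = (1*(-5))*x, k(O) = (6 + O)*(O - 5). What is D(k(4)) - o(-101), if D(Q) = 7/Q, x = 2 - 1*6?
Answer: -407/10 ≈ -40.700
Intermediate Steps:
x = -4 (x = 2 - 6 = -4)
k(O) = (-5 + O)*(6 + O) (k(O) = (6 + O)*(-5 + O) = (-5 + O)*(6 + O))
o(A) = 40 (o(A) = 2*((1*(-5))*(-4)) = 2*(-5*(-4)) = 2*20 = 40)
D(k(4)) - o(-101) = 7/(-30 + 4 + 4²) - 1*40 = 7/(-30 + 4 + 16) - 40 = 7/(-10) - 40 = 7*(-⅒) - 40 = -7/10 - 40 = -407/10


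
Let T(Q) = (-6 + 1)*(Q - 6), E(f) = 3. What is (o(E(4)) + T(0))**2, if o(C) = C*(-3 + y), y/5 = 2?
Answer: 2601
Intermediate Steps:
y = 10 (y = 5*2 = 10)
T(Q) = 30 - 5*Q (T(Q) = -5*(-6 + Q) = 30 - 5*Q)
o(C) = 7*C (o(C) = C*(-3 + 10) = C*7 = 7*C)
(o(E(4)) + T(0))**2 = (7*3 + (30 - 5*0))**2 = (21 + (30 + 0))**2 = (21 + 30)**2 = 51**2 = 2601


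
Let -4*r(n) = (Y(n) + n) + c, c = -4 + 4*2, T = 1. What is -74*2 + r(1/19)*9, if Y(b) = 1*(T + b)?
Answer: -12121/76 ≈ -159.49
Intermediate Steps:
c = 4 (c = -4 + 8 = 4)
Y(b) = 1 + b (Y(b) = 1*(1 + b) = 1 + b)
r(n) = -5/4 - n/2 (r(n) = -(((1 + n) + n) + 4)/4 = -((1 + 2*n) + 4)/4 = -(5 + 2*n)/4 = -5/4 - n/2)
-74*2 + r(1/19)*9 = -74*2 + (-5/4 - 1/2/19)*9 = -148 + (-5/4 - 1/2*1/19)*9 = -148 + (-5/4 - 1/38)*9 = -148 - 97/76*9 = -148 - 873/76 = -12121/76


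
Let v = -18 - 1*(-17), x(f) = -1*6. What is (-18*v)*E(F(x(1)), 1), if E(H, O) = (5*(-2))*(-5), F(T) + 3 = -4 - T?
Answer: 900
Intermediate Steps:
x(f) = -6
F(T) = -7 - T (F(T) = -3 + (-4 - T) = -7 - T)
E(H, O) = 50 (E(H, O) = -10*(-5) = 50)
v = -1 (v = -18 + 17 = -1)
(-18*v)*E(F(x(1)), 1) = -18*(-1)*50 = 18*50 = 900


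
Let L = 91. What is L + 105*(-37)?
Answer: -3794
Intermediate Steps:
L + 105*(-37) = 91 + 105*(-37) = 91 - 3885 = -3794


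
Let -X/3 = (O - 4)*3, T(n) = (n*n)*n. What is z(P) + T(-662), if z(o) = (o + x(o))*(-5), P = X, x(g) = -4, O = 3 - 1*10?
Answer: -290118003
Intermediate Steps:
T(n) = n**3 (T(n) = n**2*n = n**3)
O = -7 (O = 3 - 10 = -7)
X = 99 (X = -3*(-7 - 4)*3 = -(-33)*3 = -3*(-33) = 99)
P = 99
z(o) = 20 - 5*o (z(o) = (o - 4)*(-5) = (-4 + o)*(-5) = 20 - 5*o)
z(P) + T(-662) = (20 - 5*99) + (-662)**3 = (20 - 495) - 290117528 = -475 - 290117528 = -290118003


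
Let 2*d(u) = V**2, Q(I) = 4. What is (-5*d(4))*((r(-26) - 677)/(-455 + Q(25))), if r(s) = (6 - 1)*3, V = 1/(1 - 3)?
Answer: -1655/1804 ≈ -0.91741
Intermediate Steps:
V = -1/2 (V = 1/(-2) = -1/2 ≈ -0.50000)
r(s) = 15 (r(s) = 5*3 = 15)
d(u) = 1/8 (d(u) = (-1/2)**2/2 = (1/2)*(1/4) = 1/8)
(-5*d(4))*((r(-26) - 677)/(-455 + Q(25))) = (-5*1/8)*((15 - 677)/(-455 + 4)) = -(-1655)/(4*(-451)) = -(-1655)*(-1)/(4*451) = -5/8*662/451 = -1655/1804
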